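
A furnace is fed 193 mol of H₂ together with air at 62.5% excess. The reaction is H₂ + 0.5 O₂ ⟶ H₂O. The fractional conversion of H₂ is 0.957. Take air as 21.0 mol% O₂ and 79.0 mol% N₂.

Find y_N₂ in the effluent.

Stoichiometric O₂ = 0.5 × 193 = 96.5 mol; O₂ fed = 96.5 × 1.625 = 156.8 mol.
N₂ fed = 156.8 × 79/21 = 589.9 mol.
Fuel reacted = 0.957 × 193 → ξ = 184.7 mol.
Outlet (n = n₀ + ν ξ):
  H₂: 193 − 1(184.7) = 8.299
  O₂: 156.8 − 0.5(184.7) = 64.46
  N₂: 589.9 (inert)
  H₂O: 0 + 1(184.7) = 184.7
Total out = 847.4 mol; y_N₂ = 589.9 / 847.4 = 0.6962.

0.696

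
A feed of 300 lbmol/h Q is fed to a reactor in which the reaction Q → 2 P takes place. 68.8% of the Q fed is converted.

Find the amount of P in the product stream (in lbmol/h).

Q reacted = 0.688 × 300 = 206.4 lbmol/h; ν_Q = −1, so ξ = 206.4/1 = 206.4 lbmol/h.
Outlet amounts (n = n₀ + ν ξ):
  Q: 300 − 1(206.4) = 93.6
  P: 0 + 2(206.4) = 412.8

413 lbmol/h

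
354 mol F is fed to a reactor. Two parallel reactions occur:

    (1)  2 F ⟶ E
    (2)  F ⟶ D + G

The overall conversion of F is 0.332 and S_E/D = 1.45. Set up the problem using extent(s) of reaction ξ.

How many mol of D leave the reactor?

Conversion of F: F consumed = 0.332 × 354 = 117.5 mol = 2ξ₁ + 1ξ₂.
Selectivity: 1ξ₁ / (1ξ₂) = 1.45 → ξ₁ = 1.45 ξ₂.
Substitute: (2·1.45 + 1) ξ₂ = 117.5 → ξ₂ = 30.14 mol, ξ₁ = 43.7 mol.
Outlet amounts (n = n₀ + Σ ν·ξ):
  F: 354 − 2(43.7) − 1(30.14) = 236.5
  E: 0 + 1(43.7) = 43.7
  D: 0 + 1(30.14) = 30.14
  G: 0 + 1(30.14) = 30.14

30.1 mol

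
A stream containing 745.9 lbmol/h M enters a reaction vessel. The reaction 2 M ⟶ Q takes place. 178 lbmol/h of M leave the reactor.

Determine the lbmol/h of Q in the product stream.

For M: n = n₀ − 2ξ → 178 = 745.9 − 2ξ, giving ξ = 283.9 lbmol/h.
Outlet amounts (n = n₀ + ν ξ):
  M: 745.9 − 2(283.9) = 178
  Q: 0 + 1(283.9) = 283.9

284 lbmol/h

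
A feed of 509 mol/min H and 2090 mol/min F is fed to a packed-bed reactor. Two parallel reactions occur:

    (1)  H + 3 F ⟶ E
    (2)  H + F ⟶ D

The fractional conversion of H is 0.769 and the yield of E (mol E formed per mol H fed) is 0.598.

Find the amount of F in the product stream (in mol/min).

Yield of E: 1ξ₁ / 509 = 0.598 → ξ₁ = 304.4 mol/min.
Conversion of H: 1ξ₁ + 1ξ₂ = 0.769 × 509 = 391.4 → ξ₂ = 87.04 mol/min.
Outlet amounts (n = n₀ + Σ ν·ξ):
  H: 509 − 1(304.4) − 1(87.04) = 117.6
  F: 2090 − 3(304.4) − 1(87.04) = 1090
  E: 0 + 1(304.4) = 304.4
  D: 0 + 1(87.04) = 87.04

1090 mol/min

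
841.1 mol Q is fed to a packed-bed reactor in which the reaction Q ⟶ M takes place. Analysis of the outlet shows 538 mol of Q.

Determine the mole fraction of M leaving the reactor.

For Q: n = n₀ − 1ξ → 538 = 841.1 − 1ξ, giving ξ = 303.1 mol.
Outlet amounts (n = n₀ + ν ξ):
  Q: 841.1 − 1(303.1) = 538
  M: 0 + 1(303.1) = 303.1
Total out = 841.1 mol; y_M = 303.1 / 841.1 = 0.3604.

0.36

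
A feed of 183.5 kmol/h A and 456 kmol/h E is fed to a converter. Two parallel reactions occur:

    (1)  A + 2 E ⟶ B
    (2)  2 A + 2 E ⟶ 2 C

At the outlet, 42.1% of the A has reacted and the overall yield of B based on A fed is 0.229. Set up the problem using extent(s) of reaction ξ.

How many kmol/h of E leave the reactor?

Yield of B: 1ξ₁ / 183.5 = 0.229 → ξ₁ = 42.02 kmol/h.
Conversion of A: 1ξ₁ + 2ξ₂ = 0.421 × 183.5 = 77.25 → ξ₂ = 17.62 kmol/h.
Outlet amounts (n = n₀ + Σ ν·ξ):
  A: 183.5 − 1(42.02) − 2(17.62) = 106.2
  E: 456 − 2(42.02) − 2(17.62) = 336.7
  B: 0 + 1(42.02) = 42.02
  C: 0 + 2(17.62) = 35.23

337 kmol/h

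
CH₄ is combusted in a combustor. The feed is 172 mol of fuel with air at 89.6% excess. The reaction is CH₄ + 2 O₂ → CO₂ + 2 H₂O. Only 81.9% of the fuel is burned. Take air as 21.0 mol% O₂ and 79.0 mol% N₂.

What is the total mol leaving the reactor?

3280 mol

Stoichiometric O₂ = 2 × 172 = 344 mol; O₂ fed = 344 × 1.896 = 652.2 mol.
N₂ fed = 652.2 × 79/21 = 2454 mol.
Fuel reacted = 0.819 × 172 → ξ = 140.9 mol.
Outlet (n = n₀ + ν ξ):
  CH₄: 172 − 1(140.9) = 31.13
  O₂: 652.2 − 2(140.9) = 370.5
  N₂: 2454 (inert)
  CO₂: 0 + 1(140.9) = 140.9
  H₂O: 0 + 2(140.9) = 281.7
Total out = 31.13 + 370.5 + 2454 + 140.9 + 281.7 = 3278 mol.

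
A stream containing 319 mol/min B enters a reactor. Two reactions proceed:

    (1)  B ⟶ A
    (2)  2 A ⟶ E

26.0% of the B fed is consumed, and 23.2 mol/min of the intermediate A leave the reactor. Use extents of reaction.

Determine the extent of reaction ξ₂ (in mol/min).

ξ₂ = 29.9 mol/min

Conversion of B: B consumed = 1ξ₁ = 0.26 × 319 → ξ₁ = 82.94 mol/min.
A balance: n_A = 0 + 1ξ₁ − 2ξ₂ = 23.2 → ξ₂ = (1·82.94 − 23.2)/2 = 29.87 mol/min.
Outlet amounts (n = n₀ + Σ ν·ξ):
  B: 319 − 1(82.94) = 236.1
  A: 0 + 1(82.94) − 2(29.87) = 23.2
  E: 0 + 1(29.87) = 29.87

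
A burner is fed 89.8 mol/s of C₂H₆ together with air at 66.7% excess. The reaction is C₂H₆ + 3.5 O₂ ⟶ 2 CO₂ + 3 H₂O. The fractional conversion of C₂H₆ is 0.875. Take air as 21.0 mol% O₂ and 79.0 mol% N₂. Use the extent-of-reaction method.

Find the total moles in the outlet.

Stoichiometric O₂ = 3.5 × 89.8 = 314.3 mol/s; O₂ fed = 314.3 × 1.667 = 523.9 mol/s.
N₂ fed = 523.9 × 79/21 = 1971 mol/s.
Fuel reacted = 0.875 × 89.8 → ξ = 78.58 mol/s.
Outlet (n = n₀ + ν ξ):
  C₂H₆: 89.8 − 1(78.58) = 11.22
  O₂: 523.9 − 3.5(78.58) = 248.9
  N₂: 1971 (inert)
  CO₂: 0 + 2(78.58) = 157.2
  H₂O: 0 + 3(78.58) = 235.7
Total out = 11.22 + 248.9 + 1971 + 157.2 + 235.7 = 2624 mol/s.

2620 mol/s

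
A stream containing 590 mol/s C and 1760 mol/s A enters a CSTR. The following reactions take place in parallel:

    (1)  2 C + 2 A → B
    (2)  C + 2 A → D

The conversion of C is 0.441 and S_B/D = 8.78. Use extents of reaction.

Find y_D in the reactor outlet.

0.00718

Conversion of C: C consumed = 0.441 × 590 = 260.2 mol/s = 2ξ₁ + 1ξ₂.
Selectivity: 1ξ₁ / (1ξ₂) = 8.78 → ξ₁ = 8.78 ξ₂.
Substitute: (2·8.78 + 1) ξ₂ = 260.2 → ξ₂ = 14.02 mol/s, ξ₁ = 123.1 mol/s.
Outlet amounts (n = n₀ + Σ ν·ξ):
  C: 590 − 2(123.1) − 1(14.02) = 329.8
  A: 1760 − 2(123.1) − 2(14.02) = 1486
  B: 0 + 1(123.1) = 123.1
  D: 0 + 1(14.02) = 14.02
Total out = 1953 mol/s; y_D = 14.02 / 1953 = 0.007179.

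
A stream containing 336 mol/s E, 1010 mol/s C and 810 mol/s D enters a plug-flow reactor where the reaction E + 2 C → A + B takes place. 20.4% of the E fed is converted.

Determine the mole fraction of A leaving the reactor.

0.0328

E reacted = 0.204 × 336 = 68.54 mol/s; ν_E = −1, so ξ = 68.54/1 = 68.54 mol/s.
Outlet amounts (n = n₀ + ν ξ):
  E: 336 − 1(68.54) = 267.5
  C: 1010 − 2(68.54) = 872.9
  A: 0 + 1(68.54) = 68.54
  B: 0 + 1(68.54) = 68.54
  D: 810 (inert)
Total out = 2087 mol/s; y_A = 68.54 / 2087 = 0.03284.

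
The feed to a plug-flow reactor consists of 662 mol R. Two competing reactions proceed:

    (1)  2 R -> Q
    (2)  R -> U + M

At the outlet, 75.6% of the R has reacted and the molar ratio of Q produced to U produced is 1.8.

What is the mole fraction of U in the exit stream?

0.189

Conversion of R: R consumed = 0.756 × 662 = 500.5 mol = 2ξ₁ + 1ξ₂.
Selectivity: 1ξ₁ / (1ξ₂) = 1.8 → ξ₁ = 1.8 ξ₂.
Substitute: (2·1.8 + 1) ξ₂ = 500.5 → ξ₂ = 108.8 mol, ξ₁ = 195.8 mol.
Outlet amounts (n = n₀ + Σ ν·ξ):
  R: 662 − 2(195.8) − 1(108.8) = 161.5
  Q: 0 + 1(195.8) = 195.8
  U: 0 + 1(108.8) = 108.8
  M: 0 + 1(108.8) = 108.8
Total out = 575 mol; y_U = 108.8 / 575 = 0.1892.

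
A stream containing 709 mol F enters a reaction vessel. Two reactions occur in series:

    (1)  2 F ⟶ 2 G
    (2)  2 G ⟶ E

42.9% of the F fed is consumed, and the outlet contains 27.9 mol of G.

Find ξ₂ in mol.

ξ₂ = 138 mol

Conversion of F: F consumed = 2ξ₁ = 0.429 × 709 → ξ₁ = 152.1 mol.
G balance: n_G = 0 + 2ξ₁ − 2ξ₂ = 27.9 → ξ₂ = (2·152.1 − 27.9)/2 = 138.1 mol.
Outlet amounts (n = n₀ + Σ ν·ξ):
  F: 709 − 2(152.1) = 404.8
  G: 0 + 2(152.1) − 2(138.1) = 27.9
  E: 0 + 1(138.1) = 138.1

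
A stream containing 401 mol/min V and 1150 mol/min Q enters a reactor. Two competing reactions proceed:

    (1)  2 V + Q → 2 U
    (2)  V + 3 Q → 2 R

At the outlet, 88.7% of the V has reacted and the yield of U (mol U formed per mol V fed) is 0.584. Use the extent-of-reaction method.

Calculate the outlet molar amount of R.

Yield of U: 2ξ₁ / 401 = 0.584 → ξ₁ = 117.1 mol/min.
Conversion of V: 2ξ₁ + 1ξ₂ = 0.887 × 401 = 355.7 → ξ₂ = 121.5 mol/min.
Outlet amounts (n = n₀ + Σ ν·ξ):
  V: 401 − 2(117.1) − 1(121.5) = 45.31
  Q: 1150 − 1(117.1) − 3(121.5) = 668.4
  U: 0 + 2(117.1) = 234.2
  R: 0 + 2(121.5) = 243

243 mol/min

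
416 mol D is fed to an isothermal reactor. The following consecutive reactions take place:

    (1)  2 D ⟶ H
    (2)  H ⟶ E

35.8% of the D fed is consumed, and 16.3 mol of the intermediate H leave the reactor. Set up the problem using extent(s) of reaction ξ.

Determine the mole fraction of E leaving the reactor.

Conversion of D: D consumed = 2ξ₁ = 0.358 × 416 → ξ₁ = 74.46 mol.
H balance: n_H = 0 + 1ξ₁ − 1ξ₂ = 16.3 → ξ₂ = (1·74.46 − 16.3)/1 = 58.16 mol.
Outlet amounts (n = n₀ + Σ ν·ξ):
  D: 416 − 2(74.46) = 267.1
  H: 0 + 1(74.46) − 1(58.16) = 16.3
  E: 0 + 1(58.16) = 58.16
Total out = 341.5 mol; y_E = 58.16 / 341.5 = 0.1703.

0.17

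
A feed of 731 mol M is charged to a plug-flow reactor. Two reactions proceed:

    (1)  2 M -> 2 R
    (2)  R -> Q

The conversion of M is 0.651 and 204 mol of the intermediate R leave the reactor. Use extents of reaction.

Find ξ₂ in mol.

Conversion of M: M consumed = 2ξ₁ = 0.651 × 731 → ξ₁ = 237.9 mol.
R balance: n_R = 0 + 2ξ₁ − 1ξ₂ = 204 → ξ₂ = (2·237.9 − 204)/1 = 271.9 mol.
Outlet amounts (n = n₀ + Σ ν·ξ):
  M: 731 − 2(237.9) = 255.1
  R: 0 + 2(237.9) − 1(271.9) = 204
  Q: 0 + 1(271.9) = 271.9

ξ₂ = 272 mol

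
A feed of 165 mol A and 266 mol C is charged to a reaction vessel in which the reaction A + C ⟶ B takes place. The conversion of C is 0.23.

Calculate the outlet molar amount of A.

104 mol

C reacted = 0.23 × 266 = 61.18 mol; ν_C = −1, so ξ = 61.18/1 = 61.18 mol.
Outlet amounts (n = n₀ + ν ξ):
  A: 165 − 1(61.18) = 103.8
  C: 266 − 1(61.18) = 204.8
  B: 0 + 1(61.18) = 61.18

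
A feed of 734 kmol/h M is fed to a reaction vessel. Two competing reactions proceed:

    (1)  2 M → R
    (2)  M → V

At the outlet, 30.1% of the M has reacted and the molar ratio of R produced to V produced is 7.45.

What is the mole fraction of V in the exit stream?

Conversion of M: M consumed = 0.301 × 734 = 220.9 kmol/h = 2ξ₁ + 1ξ₂.
Selectivity: 1ξ₁ / (1ξ₂) = 7.45 → ξ₁ = 7.45 ξ₂.
Substitute: (2·7.45 + 1) ξ₂ = 220.9 → ξ₂ = 13.9 kmol/h, ξ₁ = 103.5 kmol/h.
Outlet amounts (n = n₀ + Σ ν·ξ):
  M: 734 − 2(103.5) − 1(13.9) = 513.1
  R: 0 + 1(103.5) = 103.5
  V: 0 + 1(13.9) = 13.9
Total out = 630.5 kmol/h; y_V = 13.9 / 630.5 = 0.02204.

0.022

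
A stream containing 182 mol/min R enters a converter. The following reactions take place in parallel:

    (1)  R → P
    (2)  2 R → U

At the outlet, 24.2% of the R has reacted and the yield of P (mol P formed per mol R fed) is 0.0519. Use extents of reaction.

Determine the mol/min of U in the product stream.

Yield of P: 1ξ₁ / 182 = 0.0519 → ξ₁ = 9.446 mol/min.
Conversion of R: 1ξ₁ + 2ξ₂ = 0.242 × 182 = 44.04 → ξ₂ = 17.3 mol/min.
Outlet amounts (n = n₀ + Σ ν·ξ):
  R: 182 − 1(9.446) − 2(17.3) = 138
  P: 0 + 1(9.446) = 9.446
  U: 0 + 1(17.3) = 17.3

17.3 mol/min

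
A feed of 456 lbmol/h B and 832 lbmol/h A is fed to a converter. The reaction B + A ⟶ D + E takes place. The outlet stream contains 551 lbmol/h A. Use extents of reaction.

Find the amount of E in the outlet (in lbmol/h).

For A: n = n₀ − 1ξ → 551 = 832 − 1ξ, giving ξ = 281 lbmol/h.
Outlet amounts (n = n₀ + ν ξ):
  B: 456 − 1(281) = 175
  A: 832 − 1(281) = 551
  D: 0 + 1(281) = 281
  E: 0 + 1(281) = 281

281 lbmol/h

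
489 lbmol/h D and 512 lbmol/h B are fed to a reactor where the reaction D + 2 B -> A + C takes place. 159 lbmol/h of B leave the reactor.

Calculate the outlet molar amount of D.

For B: n = n₀ − 2ξ → 159 = 512 − 2ξ, giving ξ = 176.5 lbmol/h.
Outlet amounts (n = n₀ + ν ξ):
  D: 489 − 1(176.5) = 312.5
  B: 512 − 2(176.5) = 159
  A: 0 + 1(176.5) = 176.5
  C: 0 + 1(176.5) = 176.5

312 lbmol/h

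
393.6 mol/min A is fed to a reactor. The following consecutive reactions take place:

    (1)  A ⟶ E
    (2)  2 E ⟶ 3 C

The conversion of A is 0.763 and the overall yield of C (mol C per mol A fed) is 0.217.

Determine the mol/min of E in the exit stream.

243 mol/min

Conversion of A: A consumed = 1ξ₁ = 0.763 × 393.6 → ξ₁ = 300.3 mol/min.
Yield of C: 3ξ₂ / 393.6 = 0.217 → ξ₂ = 28.47 mol/min.
Outlet amounts (n = n₀ + Σ ν·ξ):
  A: 393.6 − 1(300.3) = 93.28
  E: 0 + 1(300.3) − 2(28.47) = 243.4
  C: 0 + 3(28.47) = 85.41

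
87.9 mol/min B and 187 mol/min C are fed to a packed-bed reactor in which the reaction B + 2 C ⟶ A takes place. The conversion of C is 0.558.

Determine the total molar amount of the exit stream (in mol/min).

C reacted = 0.558 × 187 = 104.3 mol/min; ν_C = −2, so ξ = 104.3/2 = 52.17 mol/min.
Outlet amounts (n = n₀ + ν ξ):
  B: 87.9 − 1(52.17) = 35.73
  C: 187 − 2(52.17) = 82.65
  A: 0 + 1(52.17) = 52.17
Total out = 35.73 + 82.65 + 52.17 = 170.6 mol/min.

171 mol/min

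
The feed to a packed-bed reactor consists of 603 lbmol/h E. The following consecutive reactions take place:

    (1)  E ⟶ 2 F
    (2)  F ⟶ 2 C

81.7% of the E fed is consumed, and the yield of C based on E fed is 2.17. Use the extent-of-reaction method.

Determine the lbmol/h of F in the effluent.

Conversion of E: E consumed = 1ξ₁ = 0.817 × 603 → ξ₁ = 492.7 lbmol/h.
Yield of C: 2ξ₂ / 603 = 2.17 → ξ₂ = 654.3 lbmol/h.
Outlet amounts (n = n₀ + Σ ν·ξ):
  E: 603 − 1(492.7) = 110.3
  F: 0 + 2(492.7) − 1(654.3) = 331
  C: 0 + 2(654.3) = 1309

331 lbmol/h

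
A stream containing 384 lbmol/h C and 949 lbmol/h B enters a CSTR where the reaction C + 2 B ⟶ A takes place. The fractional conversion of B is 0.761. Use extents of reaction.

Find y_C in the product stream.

B reacted = 0.761 × 949 = 722.2 lbmol/h; ν_B = −2, so ξ = 722.2/2 = 361.1 lbmol/h.
Outlet amounts (n = n₀ + ν ξ):
  C: 384 − 1(361.1) = 22.91
  B: 949 − 2(361.1) = 226.8
  A: 0 + 1(361.1) = 361.1
Total out = 610.8 lbmol/h; y_C = 22.91 / 610.8 = 0.0375.

0.0375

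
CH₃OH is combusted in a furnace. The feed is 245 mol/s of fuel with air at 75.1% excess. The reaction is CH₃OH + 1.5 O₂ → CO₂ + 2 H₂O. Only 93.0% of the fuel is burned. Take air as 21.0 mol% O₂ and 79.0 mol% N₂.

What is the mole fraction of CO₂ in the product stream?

0.0666

Stoichiometric O₂ = 1.5 × 245 = 367.5 mol/s; O₂ fed = 367.5 × 1.751 = 643.5 mol/s.
N₂ fed = 643.5 × 79/21 = 2421 mol/s.
Fuel reacted = 0.93 × 245 → ξ = 227.9 mol/s.
Outlet (n = n₀ + ν ξ):
  CH₃OH: 245 − 1(227.9) = 17.15
  O₂: 643.5 − 1.5(227.9) = 301.7
  N₂: 2421 (inert)
  CO₂: 0 + 1(227.9) = 227.9
  H₂O: 0 + 2(227.9) = 455.7
Total out = 3423 mol/s; y_CO₂ = 227.9 / 3423 = 0.06656.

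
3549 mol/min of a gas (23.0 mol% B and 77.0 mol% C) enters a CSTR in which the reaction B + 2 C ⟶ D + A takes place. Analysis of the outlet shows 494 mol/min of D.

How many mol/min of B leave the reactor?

322 mol/min

For D: n = n₀ + 1ξ → 494 = 0 + 1ξ, giving ξ = 494 mol/min.
Outlet amounts (n = n₀ + ν ξ):
  B: 816.3 − 1(494) = 322.3
  C: 2733 − 2(494) = 1745
  D: 0 + 1(494) = 494
  A: 0 + 1(494) = 494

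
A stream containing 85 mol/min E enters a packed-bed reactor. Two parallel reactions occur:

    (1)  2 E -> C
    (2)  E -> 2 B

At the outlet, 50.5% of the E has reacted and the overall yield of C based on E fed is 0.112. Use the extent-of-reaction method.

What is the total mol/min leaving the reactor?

99.4 mol/min

Yield of C: 1ξ₁ / 85 = 0.112 → ξ₁ = 9.52 mol/min.
Conversion of E: 2ξ₁ + 1ξ₂ = 0.505 × 85 = 42.92 → ξ₂ = 23.88 mol/min.
Outlet amounts (n = n₀ + Σ ν·ξ):
  E: 85 − 2(9.52) − 1(23.88) = 42.08
  C: 0 + 1(9.52) = 9.52
  B: 0 + 2(23.88) = 47.77
Total out = 42.08 + 9.52 + 47.77 = 99.36 mol/min.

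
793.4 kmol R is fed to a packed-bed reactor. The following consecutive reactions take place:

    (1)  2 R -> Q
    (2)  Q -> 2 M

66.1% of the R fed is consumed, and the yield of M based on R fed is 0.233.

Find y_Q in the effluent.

0.272

Conversion of R: R consumed = 2ξ₁ = 0.661 × 793.4 → ξ₁ = 262.2 kmol.
Yield of M: 2ξ₂ / 793.4 = 0.233 → ξ₂ = 92.43 kmol.
Outlet amounts (n = n₀ + Σ ν·ξ):
  R: 793.4 − 2(262.2) = 269
  Q: 0 + 1(262.2) − 1(92.43) = 169.8
  M: 0 + 2(92.43) = 184.9
Total out = 623.6 kmol; y_Q = 169.8 / 623.6 = 0.2723.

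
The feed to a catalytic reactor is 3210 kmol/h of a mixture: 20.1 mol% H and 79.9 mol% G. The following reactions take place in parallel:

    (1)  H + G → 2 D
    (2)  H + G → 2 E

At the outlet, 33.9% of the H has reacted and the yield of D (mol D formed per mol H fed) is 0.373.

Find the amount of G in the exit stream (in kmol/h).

Yield of D: 2ξ₁ / 645.2 = 0.373 → ξ₁ = 120.3 kmol/h.
Conversion of H: 1ξ₁ + 1ξ₂ = 0.339 × 645.2 = 218.7 → ξ₂ = 98.39 kmol/h.
Outlet amounts (n = n₀ + Σ ν·ξ):
  H: 645.2 − 1(120.3) − 1(98.39) = 426.5
  G: 2565 − 1(120.3) − 1(98.39) = 2346
  D: 0 + 2(120.3) = 240.7
  E: 0 + 2(98.39) = 196.8

2350 kmol/h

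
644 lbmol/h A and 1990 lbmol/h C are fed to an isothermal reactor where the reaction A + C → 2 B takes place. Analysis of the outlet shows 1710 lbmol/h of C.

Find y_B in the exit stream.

0.213

For C: n = n₀ − 1ξ → 1710 = 1990 − 1ξ, giving ξ = 280 lbmol/h.
Outlet amounts (n = n₀ + ν ξ):
  A: 644 − 1(280) = 364
  C: 1990 − 1(280) = 1710
  B: 0 + 2(280) = 560
Total out = 2634 lbmol/h; y_B = 560 / 2634 = 0.2126.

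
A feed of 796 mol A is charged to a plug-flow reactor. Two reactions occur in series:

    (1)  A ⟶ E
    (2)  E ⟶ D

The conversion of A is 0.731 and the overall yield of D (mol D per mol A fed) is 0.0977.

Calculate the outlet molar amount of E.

Conversion of A: A consumed = 1ξ₁ = 0.731 × 796 → ξ₁ = 581.9 mol.
Yield of D: 1ξ₂ / 796 = 0.0977 → ξ₂ = 77.77 mol.
Outlet amounts (n = n₀ + Σ ν·ξ):
  A: 796 − 1(581.9) = 214.1
  E: 0 + 1(581.9) − 1(77.77) = 504.1
  D: 0 + 1(77.77) = 77.77

504 mol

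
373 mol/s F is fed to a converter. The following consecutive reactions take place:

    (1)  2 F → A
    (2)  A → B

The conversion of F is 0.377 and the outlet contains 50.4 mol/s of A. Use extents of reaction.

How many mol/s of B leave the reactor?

19.9 mol/s

Conversion of F: F consumed = 2ξ₁ = 0.377 × 373 → ξ₁ = 70.31 mol/s.
A balance: n_A = 0 + 1ξ₁ − 1ξ₂ = 50.4 → ξ₂ = (1·70.31 − 50.4)/1 = 19.91 mol/s.
Outlet amounts (n = n₀ + Σ ν·ξ):
  F: 373 − 2(70.31) = 232.4
  A: 0 + 1(70.31) − 1(19.91) = 50.4
  B: 0 + 1(19.91) = 19.91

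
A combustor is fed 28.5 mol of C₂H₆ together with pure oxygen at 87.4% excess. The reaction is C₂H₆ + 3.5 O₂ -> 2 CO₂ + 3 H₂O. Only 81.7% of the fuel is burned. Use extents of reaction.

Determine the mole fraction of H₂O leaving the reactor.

Stoichiometric O₂ = 3.5 × 28.5 = 99.75 mol; O₂ fed = 99.75 × 1.874 = 186.9 mol.
Fuel reacted = 0.817 × 28.5 → ξ = 23.28 mol.
Outlet (n = n₀ + ν ξ):
  C₂H₆: 28.5 − 1(23.28) = 5.216
  O₂: 186.9 − 3.5(23.28) = 105.4
  CO₂: 0 + 2(23.28) = 46.57
  H₂O: 0 + 3(23.28) = 69.85
Total out = 227.1 mol; y_H₂O = 69.85 / 227.1 = 0.3076.

0.308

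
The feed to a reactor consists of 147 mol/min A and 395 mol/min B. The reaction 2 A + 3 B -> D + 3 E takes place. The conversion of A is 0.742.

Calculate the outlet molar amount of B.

231 mol/min

A reacted = 0.742 × 147 = 109.1 mol/min; ν_A = −2, so ξ = 109.1/2 = 54.54 mol/min.
Outlet amounts (n = n₀ + ν ξ):
  A: 147 − 2(54.54) = 37.93
  B: 395 − 3(54.54) = 231.4
  D: 0 + 1(54.54) = 54.54
  E: 0 + 3(54.54) = 163.6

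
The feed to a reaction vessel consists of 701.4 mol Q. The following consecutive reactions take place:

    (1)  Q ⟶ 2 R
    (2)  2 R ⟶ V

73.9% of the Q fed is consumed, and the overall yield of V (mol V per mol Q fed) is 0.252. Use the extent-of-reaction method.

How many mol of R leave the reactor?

683 mol

Conversion of Q: Q consumed = 1ξ₁ = 0.739 × 701.4 → ξ₁ = 518.3 mol.
Yield of V: 1ξ₂ / 701.4 = 0.252 → ξ₂ = 176.8 mol.
Outlet amounts (n = n₀ + Σ ν·ξ):
  Q: 701.4 − 1(518.3) = 183.1
  R: 0 + 2(518.3) − 2(176.8) = 683.2
  V: 0 + 1(176.8) = 176.8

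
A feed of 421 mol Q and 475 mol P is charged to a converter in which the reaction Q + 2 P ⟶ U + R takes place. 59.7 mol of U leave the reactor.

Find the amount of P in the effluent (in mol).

356 mol

For U: n = n₀ + 1ξ → 59.7 = 0 + 1ξ, giving ξ = 59.7 mol.
Outlet amounts (n = n₀ + ν ξ):
  Q: 421 − 1(59.7) = 361.3
  P: 475 − 2(59.7) = 355.6
  U: 0 + 1(59.7) = 59.7
  R: 0 + 1(59.7) = 59.7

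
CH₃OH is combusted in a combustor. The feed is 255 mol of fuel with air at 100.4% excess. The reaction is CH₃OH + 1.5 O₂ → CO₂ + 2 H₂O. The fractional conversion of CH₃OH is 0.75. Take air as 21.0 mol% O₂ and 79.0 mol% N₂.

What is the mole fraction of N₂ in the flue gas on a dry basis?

0.797

Stoichiometric O₂ = 1.5 × 255 = 382.5 mol; O₂ fed = 382.5 × 2.004 = 766.5 mol.
N₂ fed = 766.5 × 79/21 = 2884 mol.
Fuel reacted = 0.75 × 255 → ξ = 191.2 mol.
Outlet (n = n₀ + ν ξ):
  CH₃OH: 255 − 1(191.2) = 63.75
  O₂: 766.5 − 1.5(191.2) = 479.7
  N₂: 2884 (inert)
  CO₂: 0 + 1(191.2) = 191.2
  H₂O: 0 + 2(191.2) = 382.5
Dry total = 3618 mol; y_N₂ (dry) = 2884 / 3618 = 0.797.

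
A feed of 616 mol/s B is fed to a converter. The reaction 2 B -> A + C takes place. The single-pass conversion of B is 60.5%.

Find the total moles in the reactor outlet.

B reacted = 0.605 × 616 = 372.7 mol/s; ν_B = −2, so ξ = 372.7/2 = 186.3 mol/s.
Outlet amounts (n = n₀ + ν ξ):
  B: 616 − 2(186.3) = 243.3
  A: 0 + 1(186.3) = 186.3
  C: 0 + 1(186.3) = 186.3
Total out = 243.3 + 186.3 + 186.3 = 616 mol/s.

616 mol/s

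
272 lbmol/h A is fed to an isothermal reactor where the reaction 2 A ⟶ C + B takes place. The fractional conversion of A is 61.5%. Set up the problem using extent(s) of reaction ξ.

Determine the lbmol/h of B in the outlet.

83.6 lbmol/h

A reacted = 0.615 × 272 = 167.3 lbmol/h; ν_A = −2, so ξ = 167.3/2 = 83.64 lbmol/h.
Outlet amounts (n = n₀ + ν ξ):
  A: 272 − 2(83.64) = 104.7
  C: 0 + 1(83.64) = 83.64
  B: 0 + 1(83.64) = 83.64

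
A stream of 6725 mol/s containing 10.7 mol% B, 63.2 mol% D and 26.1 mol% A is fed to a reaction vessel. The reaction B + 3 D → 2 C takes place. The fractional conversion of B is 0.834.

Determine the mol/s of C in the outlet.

B reacted = 0.834 × 719.6 = 600.1 mol/s; ν_B = −1, so ξ = 600.1/1 = 600.1 mol/s.
Outlet amounts (n = n₀ + ν ξ):
  B: 719.6 − 1(600.1) = 119.4
  D: 4250 − 3(600.1) = 2450
  C: 0 + 2(600.1) = 1200
  A: 1755 (inert)

1200 mol/s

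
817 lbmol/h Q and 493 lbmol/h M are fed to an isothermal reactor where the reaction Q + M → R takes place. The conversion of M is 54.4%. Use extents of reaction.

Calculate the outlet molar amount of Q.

M reacted = 0.544 × 493 = 268.2 lbmol/h; ν_M = −1, so ξ = 268.2/1 = 268.2 lbmol/h.
Outlet amounts (n = n₀ + ν ξ):
  Q: 817 − 1(268.2) = 548.8
  M: 493 − 1(268.2) = 224.8
  R: 0 + 1(268.2) = 268.2

549 lbmol/h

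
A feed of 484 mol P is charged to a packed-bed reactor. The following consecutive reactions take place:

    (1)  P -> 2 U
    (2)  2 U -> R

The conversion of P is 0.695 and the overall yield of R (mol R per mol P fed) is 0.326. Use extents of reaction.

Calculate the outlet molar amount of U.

357 mol

Conversion of P: P consumed = 1ξ₁ = 0.695 × 484 → ξ₁ = 336.4 mol.
Yield of R: 1ξ₂ / 484 = 0.326 → ξ₂ = 157.8 mol.
Outlet amounts (n = n₀ + Σ ν·ξ):
  P: 484 − 1(336.4) = 147.6
  U: 0 + 2(336.4) − 2(157.8) = 357.2
  R: 0 + 1(157.8) = 157.8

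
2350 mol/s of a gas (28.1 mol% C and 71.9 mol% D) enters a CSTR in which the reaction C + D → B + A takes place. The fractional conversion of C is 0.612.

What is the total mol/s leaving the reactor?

2350 mol/s

C reacted = 0.612 × 660.4 = 404.1 mol/s; ν_C = −1, so ξ = 404.1/1 = 404.1 mol/s.
Outlet amounts (n = n₀ + ν ξ):
  C: 660.4 − 1(404.1) = 256.2
  D: 1690 − 1(404.1) = 1286
  B: 0 + 1(404.1) = 404.1
  A: 0 + 1(404.1) = 404.1
Total out = 256.2 + 1286 + 404.1 + 404.1 = 2350 mol/s.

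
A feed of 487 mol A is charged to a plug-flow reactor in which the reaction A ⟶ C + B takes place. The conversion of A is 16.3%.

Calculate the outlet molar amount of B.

79.4 mol

A reacted = 0.163 × 487 = 79.38 mol; ν_A = −1, so ξ = 79.38/1 = 79.38 mol.
Outlet amounts (n = n₀ + ν ξ):
  A: 487 − 1(79.38) = 407.6
  C: 0 + 1(79.38) = 79.38
  B: 0 + 1(79.38) = 79.38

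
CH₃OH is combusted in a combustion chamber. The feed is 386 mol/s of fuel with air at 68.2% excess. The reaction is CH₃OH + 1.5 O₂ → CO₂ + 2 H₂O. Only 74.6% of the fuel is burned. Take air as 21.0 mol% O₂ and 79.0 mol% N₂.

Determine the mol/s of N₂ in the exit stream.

Stoichiometric O₂ = 1.5 × 386 = 579 mol/s; O₂ fed = 579 × 1.682 = 973.9 mol/s.
N₂ fed = 973.9 × 79/21 = 3664 mol/s.
Fuel reacted = 0.746 × 386 → ξ = 288 mol/s.
Outlet (n = n₀ + ν ξ):
  CH₃OH: 386 − 1(288) = 98.04
  O₂: 973.9 − 1.5(288) = 541.9
  N₂: 3664 (inert)
  CO₂: 0 + 1(288) = 288
  H₂O: 0 + 2(288) = 575.9

3660 mol/s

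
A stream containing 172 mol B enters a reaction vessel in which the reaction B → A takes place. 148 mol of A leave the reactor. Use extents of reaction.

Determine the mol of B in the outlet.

For A: n = n₀ + 1ξ → 148 = 0 + 1ξ, giving ξ = 148 mol.
Outlet amounts (n = n₀ + ν ξ):
  B: 172 − 1(148) = 24
  A: 0 + 1(148) = 148

24 mol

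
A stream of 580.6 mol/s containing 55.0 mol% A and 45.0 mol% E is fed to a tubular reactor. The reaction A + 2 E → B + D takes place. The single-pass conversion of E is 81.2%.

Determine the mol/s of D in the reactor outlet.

106 mol/s

E reacted = 0.812 × 261.3 = 212.2 mol/s; ν_E = −2, so ξ = 212.2/2 = 106.1 mol/s.
Outlet amounts (n = n₀ + ν ξ):
  A: 319.3 − 1(106.1) = 213.3
  E: 261.3 − 2(106.1) = 49.12
  B: 0 + 1(106.1) = 106.1
  D: 0 + 1(106.1) = 106.1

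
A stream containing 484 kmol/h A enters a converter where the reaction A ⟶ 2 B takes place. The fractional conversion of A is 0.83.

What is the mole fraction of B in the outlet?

0.907

A reacted = 0.83 × 484 = 401.7 kmol/h; ν_A = −1, so ξ = 401.7/1 = 401.7 kmol/h.
Outlet amounts (n = n₀ + ν ξ):
  A: 484 − 1(401.7) = 82.28
  B: 0 + 2(401.7) = 803.4
Total out = 885.7 kmol/h; y_B = 803.4 / 885.7 = 0.9071.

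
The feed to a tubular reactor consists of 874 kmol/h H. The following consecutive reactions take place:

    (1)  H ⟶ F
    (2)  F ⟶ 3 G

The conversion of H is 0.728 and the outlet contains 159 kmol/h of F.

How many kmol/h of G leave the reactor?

1430 kmol/h

Conversion of H: H consumed = 1ξ₁ = 0.728 × 874 → ξ₁ = 636.3 kmol/h.
F balance: n_F = 0 + 1ξ₁ − 1ξ₂ = 159 → ξ₂ = (1·636.3 − 159)/1 = 477.3 kmol/h.
Outlet amounts (n = n₀ + Σ ν·ξ):
  H: 874 − 1(636.3) = 237.7
  F: 0 + 1(636.3) − 1(477.3) = 159
  G: 0 + 3(477.3) = 1432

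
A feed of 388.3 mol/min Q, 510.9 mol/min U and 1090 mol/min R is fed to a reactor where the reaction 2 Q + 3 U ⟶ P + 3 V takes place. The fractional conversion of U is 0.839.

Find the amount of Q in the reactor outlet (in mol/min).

U reacted = 0.839 × 510.9 = 428.6 mol/min; ν_U = −3, so ξ = 428.6/3 = 142.9 mol/min.
Outlet amounts (n = n₀ + ν ξ):
  Q: 388.3 − 2(142.9) = 102.5
  U: 510.9 − 3(142.9) = 82.25
  P: 0 + 1(142.9) = 142.9
  V: 0 + 3(142.9) = 428.6
  R: 1090 (inert)

103 mol/min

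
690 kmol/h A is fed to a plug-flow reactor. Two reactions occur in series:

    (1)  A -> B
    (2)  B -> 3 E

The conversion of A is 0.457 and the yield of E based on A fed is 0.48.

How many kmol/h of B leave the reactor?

Conversion of A: A consumed = 1ξ₁ = 0.457 × 690 → ξ₁ = 315.3 kmol/h.
Yield of E: 3ξ₂ / 690 = 0.48 → ξ₂ = 110.4 kmol/h.
Outlet amounts (n = n₀ + Σ ν·ξ):
  A: 690 − 1(315.3) = 374.7
  B: 0 + 1(315.3) − 1(110.4) = 204.9
  E: 0 + 3(110.4) = 331.2

205 kmol/h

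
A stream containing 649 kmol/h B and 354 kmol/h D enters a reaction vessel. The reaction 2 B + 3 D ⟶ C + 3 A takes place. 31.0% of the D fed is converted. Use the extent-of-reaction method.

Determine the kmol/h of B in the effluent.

D reacted = 0.31 × 354 = 109.7 kmol/h; ν_D = −3, so ξ = 109.7/3 = 36.58 kmol/h.
Outlet amounts (n = n₀ + ν ξ):
  B: 649 − 2(36.58) = 575.8
  D: 354 − 3(36.58) = 244.3
  C: 0 + 1(36.58) = 36.58
  A: 0 + 3(36.58) = 109.7

576 kmol/h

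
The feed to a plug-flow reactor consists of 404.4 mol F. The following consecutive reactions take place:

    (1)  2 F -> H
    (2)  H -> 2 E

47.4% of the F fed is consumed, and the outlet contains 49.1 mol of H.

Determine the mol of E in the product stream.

93.5 mol

Conversion of F: F consumed = 2ξ₁ = 0.474 × 404.4 → ξ₁ = 95.84 mol.
H balance: n_H = 0 + 1ξ₁ − 1ξ₂ = 49.1 → ξ₂ = (1·95.84 − 49.1)/1 = 46.74 mol.
Outlet amounts (n = n₀ + Σ ν·ξ):
  F: 404.4 − 2(95.84) = 212.7
  H: 0 + 1(95.84) − 1(46.74) = 49.1
  E: 0 + 2(46.74) = 93.49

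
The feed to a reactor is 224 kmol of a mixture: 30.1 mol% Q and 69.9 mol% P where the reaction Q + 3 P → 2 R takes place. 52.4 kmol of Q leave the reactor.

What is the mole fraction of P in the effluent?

For Q: n = n₀ − 1ξ → 52.4 = 67.42 − 1ξ, giving ξ = 15.02 kmol.
Outlet amounts (n = n₀ + ν ξ):
  Q: 67.42 − 1(15.02) = 52.4
  P: 156.6 − 3(15.02) = 111.5
  R: 0 + 2(15.02) = 30.05
Total out = 194 kmol; y_P = 111.5 / 194 = 0.5749.

0.575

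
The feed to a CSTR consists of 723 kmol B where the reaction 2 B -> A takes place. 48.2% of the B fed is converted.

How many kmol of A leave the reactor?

174 kmol

B reacted = 0.482 × 723 = 348.5 kmol; ν_B = −2, so ξ = 348.5/2 = 174.2 kmol.
Outlet amounts (n = n₀ + ν ξ):
  B: 723 − 2(174.2) = 374.5
  A: 0 + 1(174.2) = 174.2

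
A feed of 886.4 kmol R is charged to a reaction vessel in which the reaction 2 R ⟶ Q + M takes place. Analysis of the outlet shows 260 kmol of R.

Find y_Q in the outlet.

0.353

For R: n = n₀ − 2ξ → 260 = 886.4 − 2ξ, giving ξ = 313.2 kmol.
Outlet amounts (n = n₀ + ν ξ):
  R: 886.4 − 2(313.2) = 260
  Q: 0 + 1(313.2) = 313.2
  M: 0 + 1(313.2) = 313.2
Total out = 886.4 kmol; y_Q = 313.2 / 886.4 = 0.3533.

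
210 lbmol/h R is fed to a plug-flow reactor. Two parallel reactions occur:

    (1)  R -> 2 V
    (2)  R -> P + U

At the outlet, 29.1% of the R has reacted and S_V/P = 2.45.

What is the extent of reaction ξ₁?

Conversion of R: R consumed = 0.291 × 210 = 61.11 lbmol/h = 1ξ₁ + 1ξ₂.
Selectivity: 2ξ₁ / (1ξ₂) = 2.45 → ξ₁ = 1.225 ξ₂.
Substitute: (1·1.225 + 1) ξ₂ = 61.11 → ξ₂ = 27.47 lbmol/h, ξ₁ = 33.64 lbmol/h.
Outlet amounts (n = n₀ + Σ ν·ξ):
  R: 210 − 1(33.64) − 1(27.47) = 148.9
  V: 0 + 2(33.64) = 67.29
  P: 0 + 1(27.47) = 27.47
  U: 0 + 1(27.47) = 27.47

ξ₁ = 33.6 lbmol/h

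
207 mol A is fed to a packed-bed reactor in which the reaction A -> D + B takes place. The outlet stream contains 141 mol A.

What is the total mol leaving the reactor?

273 mol

For A: n = n₀ − 1ξ → 141 = 207 − 1ξ, giving ξ = 66 mol.
Outlet amounts (n = n₀ + ν ξ):
  A: 207 − 1(66) = 141
  D: 0 + 1(66) = 66
  B: 0 + 1(66) = 66
Total out = 141 + 66 + 66 = 273 mol.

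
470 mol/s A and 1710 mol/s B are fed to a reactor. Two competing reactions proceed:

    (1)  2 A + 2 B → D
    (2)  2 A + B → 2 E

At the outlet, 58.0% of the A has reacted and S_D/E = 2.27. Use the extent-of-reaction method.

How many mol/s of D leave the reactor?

112 mol/s

Conversion of A: A consumed = 0.58 × 470 = 272.6 mol/s = 2ξ₁ + 2ξ₂.
Selectivity: 1ξ₁ / (2ξ₂) = 2.27 → ξ₁ = 4.54 ξ₂.
Substitute: (2·4.54 + 2) ξ₂ = 272.6 → ξ₂ = 24.6 mol/s, ξ₁ = 111.7 mol/s.
Outlet amounts (n = n₀ + Σ ν·ξ):
  A: 470 − 2(111.7) − 2(24.6) = 197.4
  B: 1710 − 2(111.7) − 1(24.6) = 1462
  D: 0 + 1(111.7) = 111.7
  E: 0 + 2(24.6) = 49.21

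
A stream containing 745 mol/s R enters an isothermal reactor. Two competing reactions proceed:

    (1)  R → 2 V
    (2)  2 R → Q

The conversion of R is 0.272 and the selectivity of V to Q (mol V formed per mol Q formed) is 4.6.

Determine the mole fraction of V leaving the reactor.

0.269

Conversion of R: R consumed = 0.272 × 745 = 202.6 mol/s = 1ξ₁ + 2ξ₂.
Selectivity: 2ξ₁ / (1ξ₂) = 4.6 → ξ₁ = 2.3 ξ₂.
Substitute: (1·2.3 + 2) ξ₂ = 202.6 → ξ₂ = 47.13 mol/s, ξ₁ = 108.4 mol/s.
Outlet amounts (n = n₀ + Σ ν·ξ):
  R: 745 − 1(108.4) − 2(47.13) = 542.4
  V: 0 + 2(108.4) = 216.8
  Q: 0 + 1(47.13) = 47.13
Total out = 806.3 mol/s; y_V = 216.8 / 806.3 = 0.2689.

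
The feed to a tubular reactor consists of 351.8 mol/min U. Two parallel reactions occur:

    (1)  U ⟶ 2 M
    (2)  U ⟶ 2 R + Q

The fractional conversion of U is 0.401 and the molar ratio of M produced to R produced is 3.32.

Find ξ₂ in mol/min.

ξ₂ = 32.7 mol/min

Conversion of U: U consumed = 0.401 × 351.8 = 141.1 mol/min = 1ξ₁ + 1ξ₂.
Selectivity: 2ξ₁ / (2ξ₂) = 3.32 → ξ₁ = 3.32 ξ₂.
Substitute: (1·3.32 + 1) ξ₂ = 141.1 → ξ₂ = 32.66 mol/min, ξ₁ = 108.4 mol/min.
Outlet amounts (n = n₀ + Σ ν·ξ):
  U: 351.8 − 1(108.4) − 1(32.66) = 210.7
  M: 0 + 2(108.4) = 216.8
  R: 0 + 2(32.66) = 65.31
  Q: 0 + 1(32.66) = 32.66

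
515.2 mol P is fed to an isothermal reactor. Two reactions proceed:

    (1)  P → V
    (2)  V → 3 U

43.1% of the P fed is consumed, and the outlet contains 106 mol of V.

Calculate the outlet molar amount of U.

348 mol

Conversion of P: P consumed = 1ξ₁ = 0.431 × 515.2 → ξ₁ = 222.1 mol.
V balance: n_V = 0 + 1ξ₁ − 1ξ₂ = 106 → ξ₂ = (1·222.1 − 106)/1 = 116.1 mol.
Outlet amounts (n = n₀ + Σ ν·ξ):
  P: 515.2 − 1(222.1) = 293.1
  V: 0 + 1(222.1) − 1(116.1) = 106
  U: 0 + 3(116.1) = 348.2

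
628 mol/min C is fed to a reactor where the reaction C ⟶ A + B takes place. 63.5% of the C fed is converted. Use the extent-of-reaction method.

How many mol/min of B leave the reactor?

C reacted = 0.635 × 628 = 398.8 mol/min; ν_C = −1, so ξ = 398.8/1 = 398.8 mol/min.
Outlet amounts (n = n₀ + ν ξ):
  C: 628 − 1(398.8) = 229.2
  A: 0 + 1(398.8) = 398.8
  B: 0 + 1(398.8) = 398.8

399 mol/min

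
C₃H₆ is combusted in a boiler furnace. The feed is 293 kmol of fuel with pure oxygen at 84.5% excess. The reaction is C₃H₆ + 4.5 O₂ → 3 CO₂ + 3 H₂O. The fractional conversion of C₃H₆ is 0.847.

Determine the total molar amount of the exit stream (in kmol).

2850 kmol

Stoichiometric O₂ = 4.5 × 293 = 1318 kmol; O₂ fed = 1318 × 1.845 = 2433 kmol.
Fuel reacted = 0.847 × 293 → ξ = 248.2 kmol.
Outlet (n = n₀ + ν ξ):
  C₃H₆: 293 − 1(248.2) = 44.83
  O₂: 2433 − 4.5(248.2) = 1316
  CO₂: 0 + 3(248.2) = 744.5
  H₂O: 0 + 3(248.2) = 744.5
Total out = 44.83 + 1316 + 744.5 + 744.5 = 2850 kmol.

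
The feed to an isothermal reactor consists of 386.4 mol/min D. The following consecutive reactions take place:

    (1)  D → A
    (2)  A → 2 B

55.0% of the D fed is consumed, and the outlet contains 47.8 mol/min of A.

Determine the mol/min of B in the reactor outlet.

329 mol/min

Conversion of D: D consumed = 1ξ₁ = 0.55 × 386.4 → ξ₁ = 212.5 mol/min.
A balance: n_A = 0 + 1ξ₁ − 1ξ₂ = 47.8 → ξ₂ = (1·212.5 − 47.8)/1 = 164.7 mol/min.
Outlet amounts (n = n₀ + Σ ν·ξ):
  D: 386.4 − 1(212.5) = 173.9
  A: 0 + 1(212.5) − 1(164.7) = 47.8
  B: 0 + 2(164.7) = 329.4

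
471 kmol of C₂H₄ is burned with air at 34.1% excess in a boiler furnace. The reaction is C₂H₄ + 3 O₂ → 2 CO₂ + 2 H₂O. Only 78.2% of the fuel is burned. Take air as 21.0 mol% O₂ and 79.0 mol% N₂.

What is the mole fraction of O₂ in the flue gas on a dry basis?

Stoichiometric O₂ = 3 × 471 = 1413 kmol; O₂ fed = 1413 × 1.341 = 1895 kmol.
N₂ fed = 1895 × 79/21 = 7128 kmol.
Fuel reacted = 0.782 × 471 → ξ = 368.3 kmol.
Outlet (n = n₀ + ν ξ):
  C₂H₄: 471 − 1(368.3) = 102.7
  O₂: 1895 − 3(368.3) = 789.9
  N₂: 7128 (inert)
  CO₂: 0 + 2(368.3) = 736.6
  H₂O: 0 + 2(368.3) = 736.6
Dry total = 8757 kmol; y_O₂ (dry) = 789.9 / 8757 = 0.09019.

0.0902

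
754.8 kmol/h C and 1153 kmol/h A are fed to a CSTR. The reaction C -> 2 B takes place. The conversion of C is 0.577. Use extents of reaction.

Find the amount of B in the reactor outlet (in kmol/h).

871 kmol/h

C reacted = 0.577 × 754.8 = 435.5 kmol/h; ν_C = −1, so ξ = 435.5/1 = 435.5 kmol/h.
Outlet amounts (n = n₀ + ν ξ):
  C: 754.8 − 1(435.5) = 319.3
  B: 0 + 2(435.5) = 871
  A: 1153 (inert)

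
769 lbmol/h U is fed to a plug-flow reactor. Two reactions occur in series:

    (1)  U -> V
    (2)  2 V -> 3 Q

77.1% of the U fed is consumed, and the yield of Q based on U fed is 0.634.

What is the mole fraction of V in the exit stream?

0.288

Conversion of U: U consumed = 1ξ₁ = 0.771 × 769 → ξ₁ = 592.9 lbmol/h.
Yield of Q: 3ξ₂ / 769 = 0.634 → ξ₂ = 162.5 lbmol/h.
Outlet amounts (n = n₀ + Σ ν·ξ):
  U: 769 − 1(592.9) = 176.1
  V: 0 + 1(592.9) − 2(162.5) = 267.9
  Q: 0 + 3(162.5) = 487.5
Total out = 931.5 lbmol/h; y_V = 267.9 / 931.5 = 0.2876.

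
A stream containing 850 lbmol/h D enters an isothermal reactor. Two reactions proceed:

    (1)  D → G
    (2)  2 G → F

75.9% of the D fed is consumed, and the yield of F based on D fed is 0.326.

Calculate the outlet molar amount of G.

90.9 lbmol/h

Conversion of D: D consumed = 1ξ₁ = 0.759 × 850 → ξ₁ = 645.1 lbmol/h.
Yield of F: 1ξ₂ / 850 = 0.326 → ξ₂ = 277.1 lbmol/h.
Outlet amounts (n = n₀ + Σ ν·ξ):
  D: 850 − 1(645.1) = 204.9
  G: 0 + 1(645.1) − 2(277.1) = 90.95
  F: 0 + 1(277.1) = 277.1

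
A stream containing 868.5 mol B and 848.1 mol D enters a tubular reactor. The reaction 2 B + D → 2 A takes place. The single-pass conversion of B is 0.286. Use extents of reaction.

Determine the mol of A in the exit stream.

B reacted = 0.286 × 868.5 = 248.4 mol; ν_B = −2, so ξ = 248.4/2 = 124.2 mol.
Outlet amounts (n = n₀ + ν ξ):
  B: 868.5 − 2(124.2) = 620.1
  D: 848.1 − 1(124.2) = 723.9
  A: 0 + 2(124.2) = 248.4

248 mol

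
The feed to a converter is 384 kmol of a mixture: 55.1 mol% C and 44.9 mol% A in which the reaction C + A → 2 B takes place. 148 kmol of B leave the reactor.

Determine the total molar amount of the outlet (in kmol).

For B: n = n₀ + 2ξ → 148 = 0 + 2ξ, giving ξ = 74 kmol.
Outlet amounts (n = n₀ + ν ξ):
  C: 211.6 − 1(74) = 137.6
  A: 172.4 − 1(74) = 98.42
  B: 0 + 2(74) = 148
Total out = 137.6 + 98.42 + 148 = 384 kmol.

384 kmol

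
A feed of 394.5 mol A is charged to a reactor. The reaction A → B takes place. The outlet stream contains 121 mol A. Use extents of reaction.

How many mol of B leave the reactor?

274 mol

For A: n = n₀ − 1ξ → 121 = 394.5 − 1ξ, giving ξ = 273.5 mol.
Outlet amounts (n = n₀ + ν ξ):
  A: 394.5 − 1(273.5) = 121
  B: 0 + 1(273.5) = 273.5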